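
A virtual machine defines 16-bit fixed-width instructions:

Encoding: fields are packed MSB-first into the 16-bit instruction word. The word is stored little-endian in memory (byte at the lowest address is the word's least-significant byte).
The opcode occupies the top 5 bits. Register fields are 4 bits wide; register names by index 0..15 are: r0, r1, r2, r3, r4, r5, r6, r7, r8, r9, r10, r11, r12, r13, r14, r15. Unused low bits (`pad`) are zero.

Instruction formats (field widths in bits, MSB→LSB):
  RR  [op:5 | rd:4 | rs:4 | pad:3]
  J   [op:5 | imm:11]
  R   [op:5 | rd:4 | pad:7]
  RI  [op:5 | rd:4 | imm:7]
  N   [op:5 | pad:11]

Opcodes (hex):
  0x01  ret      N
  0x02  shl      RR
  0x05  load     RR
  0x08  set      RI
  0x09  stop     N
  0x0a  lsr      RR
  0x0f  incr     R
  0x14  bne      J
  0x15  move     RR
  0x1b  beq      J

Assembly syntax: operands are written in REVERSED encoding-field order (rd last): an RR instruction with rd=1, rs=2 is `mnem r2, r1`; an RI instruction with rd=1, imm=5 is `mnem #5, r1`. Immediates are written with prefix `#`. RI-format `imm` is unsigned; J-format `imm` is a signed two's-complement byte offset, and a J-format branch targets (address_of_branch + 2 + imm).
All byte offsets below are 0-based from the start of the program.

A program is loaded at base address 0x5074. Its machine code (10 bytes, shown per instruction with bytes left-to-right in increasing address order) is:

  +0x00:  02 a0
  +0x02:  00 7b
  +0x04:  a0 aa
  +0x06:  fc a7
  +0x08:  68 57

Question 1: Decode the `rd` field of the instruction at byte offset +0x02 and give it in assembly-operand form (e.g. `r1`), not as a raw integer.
+0x02: 00 7b ⇒ word 0x7b00 (little)
  opcode bits[15:11]=0xf: incr/R
  rd: (w>>7)&0xf=0x6 → r6

r6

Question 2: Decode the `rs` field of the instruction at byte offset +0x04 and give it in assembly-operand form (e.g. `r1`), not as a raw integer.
r4

+0x04: a0 aa ⇒ word 0xaaa0 (little)
  opcode bits[15:11]=0x15: move/RR
  [10:7] rd=5 = r5
  [6:3] rs=4 = r4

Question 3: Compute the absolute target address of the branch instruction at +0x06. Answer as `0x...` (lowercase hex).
0x5078

[06] fc a7 → 0xa7fc
  op=0xa7fc>>11=0x14 ⇒ bne (J)
  imm@[10:0]=0x7fc (s11→-4) ⇒ #-4
  target = base 0x5074 + off 0x06 + 2 + imm -4 = 0x5078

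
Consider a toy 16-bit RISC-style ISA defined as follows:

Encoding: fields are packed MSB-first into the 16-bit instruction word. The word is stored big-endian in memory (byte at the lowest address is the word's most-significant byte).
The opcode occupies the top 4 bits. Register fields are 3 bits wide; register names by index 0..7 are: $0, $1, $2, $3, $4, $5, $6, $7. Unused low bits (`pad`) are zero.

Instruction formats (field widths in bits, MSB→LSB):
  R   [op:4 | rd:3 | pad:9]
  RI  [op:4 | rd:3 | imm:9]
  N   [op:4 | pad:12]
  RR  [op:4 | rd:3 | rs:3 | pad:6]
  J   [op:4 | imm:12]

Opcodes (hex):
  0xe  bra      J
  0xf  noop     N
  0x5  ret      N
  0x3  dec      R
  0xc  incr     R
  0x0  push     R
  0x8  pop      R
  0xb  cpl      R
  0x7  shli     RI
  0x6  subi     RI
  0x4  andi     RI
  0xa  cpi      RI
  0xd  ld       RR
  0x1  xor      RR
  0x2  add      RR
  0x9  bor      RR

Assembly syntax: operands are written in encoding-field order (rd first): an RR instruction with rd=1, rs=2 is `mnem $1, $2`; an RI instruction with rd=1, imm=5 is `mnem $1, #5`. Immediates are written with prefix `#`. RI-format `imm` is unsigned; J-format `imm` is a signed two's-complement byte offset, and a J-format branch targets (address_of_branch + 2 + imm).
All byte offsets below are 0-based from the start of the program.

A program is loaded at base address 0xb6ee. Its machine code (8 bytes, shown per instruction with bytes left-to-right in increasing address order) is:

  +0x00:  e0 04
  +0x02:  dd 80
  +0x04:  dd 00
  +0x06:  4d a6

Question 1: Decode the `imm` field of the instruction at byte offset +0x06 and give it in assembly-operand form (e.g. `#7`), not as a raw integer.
#422

+0x06: 4d a6 ⇒ word 0x4da6 (big)
  opcode bits[15:12]=0x4: andi/RI
  [11:9] rd=6 = $6
  [8:0] imm=422 = #422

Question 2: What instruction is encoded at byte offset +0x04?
ld $6, $4

@+04  big-endian(dd 00) = 0xdd00
  op=0xdd00>>12=0xd ⇒ ld (RR)
  rd@[11:9]=0x6 ⇒ $6
  rs@[8:6]=0x4 ⇒ $4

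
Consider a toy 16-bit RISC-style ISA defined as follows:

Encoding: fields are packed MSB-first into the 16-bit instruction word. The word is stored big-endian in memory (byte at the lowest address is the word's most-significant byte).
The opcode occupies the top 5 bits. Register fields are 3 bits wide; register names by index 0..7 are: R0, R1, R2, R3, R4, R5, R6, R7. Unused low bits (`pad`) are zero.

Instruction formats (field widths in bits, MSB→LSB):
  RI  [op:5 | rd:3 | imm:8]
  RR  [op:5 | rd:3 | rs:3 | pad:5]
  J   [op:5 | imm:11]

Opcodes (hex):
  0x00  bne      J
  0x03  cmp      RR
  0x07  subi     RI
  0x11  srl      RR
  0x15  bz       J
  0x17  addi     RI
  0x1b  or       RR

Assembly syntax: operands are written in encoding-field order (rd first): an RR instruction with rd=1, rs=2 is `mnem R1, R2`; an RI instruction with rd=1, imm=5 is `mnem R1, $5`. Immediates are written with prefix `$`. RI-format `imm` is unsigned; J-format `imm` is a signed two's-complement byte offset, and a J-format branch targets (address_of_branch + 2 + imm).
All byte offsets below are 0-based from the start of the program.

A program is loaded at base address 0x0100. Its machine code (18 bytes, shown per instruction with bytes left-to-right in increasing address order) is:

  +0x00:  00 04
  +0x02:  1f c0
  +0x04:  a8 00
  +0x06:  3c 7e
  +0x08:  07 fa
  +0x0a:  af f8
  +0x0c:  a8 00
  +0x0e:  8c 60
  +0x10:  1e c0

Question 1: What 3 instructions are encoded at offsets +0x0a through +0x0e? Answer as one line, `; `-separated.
bz $-8; bz $0; srl R4, R3

+0x0a: af f8 ⇒ word 0xaff8 (big)
  top 5b → 0x15 → bz [J]
  imm: (w>>0)&0x7ff=0x7f8 (s11→-8) → $-8
+0x0c: a8 00 ⇒ word 0xa800 (big)
  top 5b → 0x15 → bz [J]
  imm: (w>>0)&0x7ff=0x0 → $0
+0x0e: 8c 60 ⇒ word 0x8c60 (big)
  top 5b → 0x11 → srl [RR]
  rd: (w>>8)&0x7=0x4 → R4
  rs: (w>>5)&0x7=0x3 → R3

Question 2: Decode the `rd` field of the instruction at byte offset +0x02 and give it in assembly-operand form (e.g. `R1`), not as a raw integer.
R7

@+02  big-endian(1f c0) = 0x1fc0
  opcode bits[15:11]=0x3: cmp/RR
  [10:8] rd=7 = R7
  [7:5] rs=6 = R6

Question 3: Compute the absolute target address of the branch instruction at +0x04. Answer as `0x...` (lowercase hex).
+0x04: a8 00 ⇒ word 0xa800 (big)
  opcode bits[15:11]=0x15: bz/J
  [10:0] imm=0 = $0
  target = base 0x0100 + off 0x04 + 2 + imm 0 = 0x0106

0x0106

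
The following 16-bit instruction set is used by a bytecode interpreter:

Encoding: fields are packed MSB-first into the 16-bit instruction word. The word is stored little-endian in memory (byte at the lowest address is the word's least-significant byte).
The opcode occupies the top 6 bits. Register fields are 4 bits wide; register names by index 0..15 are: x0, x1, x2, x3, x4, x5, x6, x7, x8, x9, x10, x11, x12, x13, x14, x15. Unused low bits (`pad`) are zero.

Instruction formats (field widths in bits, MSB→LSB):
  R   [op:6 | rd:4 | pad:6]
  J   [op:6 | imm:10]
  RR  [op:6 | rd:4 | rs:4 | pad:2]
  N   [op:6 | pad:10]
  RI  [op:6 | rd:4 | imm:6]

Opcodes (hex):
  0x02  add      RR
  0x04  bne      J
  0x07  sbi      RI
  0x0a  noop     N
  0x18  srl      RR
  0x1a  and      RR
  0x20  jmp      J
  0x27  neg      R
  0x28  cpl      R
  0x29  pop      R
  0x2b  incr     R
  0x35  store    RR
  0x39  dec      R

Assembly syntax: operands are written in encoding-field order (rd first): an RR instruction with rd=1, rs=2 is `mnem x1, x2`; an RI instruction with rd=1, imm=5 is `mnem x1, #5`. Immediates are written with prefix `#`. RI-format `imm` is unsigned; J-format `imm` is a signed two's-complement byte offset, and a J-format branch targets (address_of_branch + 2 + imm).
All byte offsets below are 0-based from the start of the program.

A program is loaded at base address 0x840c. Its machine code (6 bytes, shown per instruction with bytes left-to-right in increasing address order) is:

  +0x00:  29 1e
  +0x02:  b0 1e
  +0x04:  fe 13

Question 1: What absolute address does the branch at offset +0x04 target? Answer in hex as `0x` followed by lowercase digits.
off 0x04: read fe 13 as little → 0x13fe
  opcode bits[15:10]=0x4: bne/J
  imm: (w>>0)&0x3ff=0x3fe (s10→-2) → #-2
  target = base 0x840c + off 0x04 + 2 + imm -2 = 0x8410

0x8410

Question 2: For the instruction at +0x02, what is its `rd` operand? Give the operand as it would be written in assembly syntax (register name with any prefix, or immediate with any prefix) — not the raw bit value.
+0x02: b0 1e ⇒ word 0x1eb0 (little)
  opcode bits[15:10]=0x7: sbi/RI
  rd@[9:6]=0xa ⇒ x10
  imm@[5:0]=0x30 ⇒ #48

x10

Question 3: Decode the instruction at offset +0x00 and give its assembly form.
off 0x00: read 29 1e as little → 0x1e29
  top 6b → 0x7 → sbi [RI]
  rd: (w>>6)&0xf=0x8 → x8
  imm: (w>>0)&0x3f=0x29 → #41

sbi x8, #41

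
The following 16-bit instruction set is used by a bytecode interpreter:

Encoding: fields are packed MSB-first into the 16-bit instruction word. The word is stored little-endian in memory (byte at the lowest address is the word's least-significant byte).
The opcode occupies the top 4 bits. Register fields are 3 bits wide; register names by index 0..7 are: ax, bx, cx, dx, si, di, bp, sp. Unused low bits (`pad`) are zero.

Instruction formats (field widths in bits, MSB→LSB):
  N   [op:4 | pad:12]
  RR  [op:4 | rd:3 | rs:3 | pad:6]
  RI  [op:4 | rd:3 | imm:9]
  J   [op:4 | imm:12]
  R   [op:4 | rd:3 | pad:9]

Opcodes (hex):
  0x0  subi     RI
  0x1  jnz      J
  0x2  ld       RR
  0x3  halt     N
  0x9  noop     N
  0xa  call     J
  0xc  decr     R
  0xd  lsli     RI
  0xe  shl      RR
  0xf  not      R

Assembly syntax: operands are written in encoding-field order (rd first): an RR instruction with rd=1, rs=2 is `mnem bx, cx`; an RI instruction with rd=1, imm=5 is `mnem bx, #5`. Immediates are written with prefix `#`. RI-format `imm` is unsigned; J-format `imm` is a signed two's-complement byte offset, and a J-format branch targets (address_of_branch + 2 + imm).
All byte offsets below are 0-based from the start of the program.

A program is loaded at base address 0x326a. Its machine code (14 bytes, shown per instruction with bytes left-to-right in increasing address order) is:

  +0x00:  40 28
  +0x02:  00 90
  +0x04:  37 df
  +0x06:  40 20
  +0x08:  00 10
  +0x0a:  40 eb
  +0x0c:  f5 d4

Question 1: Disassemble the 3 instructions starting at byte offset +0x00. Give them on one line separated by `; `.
ld si, bx; noop; lsli sp, #311

+0x00: 40 28 ⇒ word 0x2840 (little)
  opcode bits[15:12]=0x2: ld/RR
  rd: (w>>9)&0x7=0x4 → si
  rs: (w>>6)&0x7=0x1 → bx
+0x02: 00 90 ⇒ word 0x9000 (little)
  opcode bits[15:12]=0x9: noop/N
+0x04: 37 df ⇒ word 0xdf37 (little)
  opcode bits[15:12]=0xd: lsli/RI
  rd: (w>>9)&0x7=0x7 → sp
  imm: (w>>0)&0x1ff=0x137 → #311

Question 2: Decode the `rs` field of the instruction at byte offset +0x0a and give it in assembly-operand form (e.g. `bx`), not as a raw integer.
di

[0a] 40 eb → 0xeb40
  op=0xeb40>>12=0xe ⇒ shl (RR)
  [11:9] rd=5 = di
  [8:6] rs=5 = di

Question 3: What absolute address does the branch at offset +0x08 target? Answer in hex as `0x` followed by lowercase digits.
@+08  little-endian(00 10) = 0x1000
  op=0x1000>>12=0x1 ⇒ jnz (J)
  imm: (w>>0)&0xfff=0x0 → #0
  target = base 0x326a + off 0x08 + 2 + imm 0 = 0x3274

0x3274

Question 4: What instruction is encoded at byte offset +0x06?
[06] 40 20 → 0x2040
  opcode bits[15:12]=0x2: ld/RR
  [11:9] rd=0 = ax
  [8:6] rs=1 = bx

ld ax, bx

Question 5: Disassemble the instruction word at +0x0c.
@+0c  little-endian(f5 d4) = 0xd4f5
  top 4b → 0xd → lsli [RI]
  [11:9] rd=2 = cx
  [8:0] imm=245 = #245

lsli cx, #245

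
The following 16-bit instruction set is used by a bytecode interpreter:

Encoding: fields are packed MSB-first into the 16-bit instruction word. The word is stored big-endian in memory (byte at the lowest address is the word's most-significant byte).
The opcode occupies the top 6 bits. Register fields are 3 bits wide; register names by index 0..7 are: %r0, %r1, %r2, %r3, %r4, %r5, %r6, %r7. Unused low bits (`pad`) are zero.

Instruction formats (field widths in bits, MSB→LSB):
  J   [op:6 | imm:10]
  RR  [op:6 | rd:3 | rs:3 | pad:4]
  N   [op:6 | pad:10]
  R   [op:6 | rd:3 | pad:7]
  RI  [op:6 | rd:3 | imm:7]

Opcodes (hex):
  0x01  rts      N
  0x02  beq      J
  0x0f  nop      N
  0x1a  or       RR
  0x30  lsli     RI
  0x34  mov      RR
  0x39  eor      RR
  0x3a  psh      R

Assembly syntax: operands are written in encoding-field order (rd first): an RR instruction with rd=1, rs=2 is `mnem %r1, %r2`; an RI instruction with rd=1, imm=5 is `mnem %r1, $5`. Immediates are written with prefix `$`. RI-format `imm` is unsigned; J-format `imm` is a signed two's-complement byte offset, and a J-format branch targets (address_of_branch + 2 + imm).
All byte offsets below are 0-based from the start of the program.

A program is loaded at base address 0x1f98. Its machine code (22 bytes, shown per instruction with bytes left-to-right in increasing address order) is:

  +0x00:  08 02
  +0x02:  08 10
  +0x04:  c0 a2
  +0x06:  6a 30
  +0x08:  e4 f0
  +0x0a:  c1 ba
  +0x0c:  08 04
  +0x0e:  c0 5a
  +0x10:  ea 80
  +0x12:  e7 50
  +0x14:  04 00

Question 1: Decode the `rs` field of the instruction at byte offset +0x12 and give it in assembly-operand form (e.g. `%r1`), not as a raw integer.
off 0x12: read e7 50 as big → 0xe750
  top 6b → 0x39 → eor [RR]
  rd@[9:7]=0x6 ⇒ %r6
  rs@[6:4]=0x5 ⇒ %r5

%r5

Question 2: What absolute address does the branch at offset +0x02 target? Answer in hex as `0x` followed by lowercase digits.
0x1fac

+0x02: 08 10 ⇒ word 0x0810 (big)
  top 6b → 0x2 → beq [J]
  imm@[9:0]=0x10 ⇒ $16
  target = base 0x1f98 + off 0x02 + 2 + imm 16 = 0x1fac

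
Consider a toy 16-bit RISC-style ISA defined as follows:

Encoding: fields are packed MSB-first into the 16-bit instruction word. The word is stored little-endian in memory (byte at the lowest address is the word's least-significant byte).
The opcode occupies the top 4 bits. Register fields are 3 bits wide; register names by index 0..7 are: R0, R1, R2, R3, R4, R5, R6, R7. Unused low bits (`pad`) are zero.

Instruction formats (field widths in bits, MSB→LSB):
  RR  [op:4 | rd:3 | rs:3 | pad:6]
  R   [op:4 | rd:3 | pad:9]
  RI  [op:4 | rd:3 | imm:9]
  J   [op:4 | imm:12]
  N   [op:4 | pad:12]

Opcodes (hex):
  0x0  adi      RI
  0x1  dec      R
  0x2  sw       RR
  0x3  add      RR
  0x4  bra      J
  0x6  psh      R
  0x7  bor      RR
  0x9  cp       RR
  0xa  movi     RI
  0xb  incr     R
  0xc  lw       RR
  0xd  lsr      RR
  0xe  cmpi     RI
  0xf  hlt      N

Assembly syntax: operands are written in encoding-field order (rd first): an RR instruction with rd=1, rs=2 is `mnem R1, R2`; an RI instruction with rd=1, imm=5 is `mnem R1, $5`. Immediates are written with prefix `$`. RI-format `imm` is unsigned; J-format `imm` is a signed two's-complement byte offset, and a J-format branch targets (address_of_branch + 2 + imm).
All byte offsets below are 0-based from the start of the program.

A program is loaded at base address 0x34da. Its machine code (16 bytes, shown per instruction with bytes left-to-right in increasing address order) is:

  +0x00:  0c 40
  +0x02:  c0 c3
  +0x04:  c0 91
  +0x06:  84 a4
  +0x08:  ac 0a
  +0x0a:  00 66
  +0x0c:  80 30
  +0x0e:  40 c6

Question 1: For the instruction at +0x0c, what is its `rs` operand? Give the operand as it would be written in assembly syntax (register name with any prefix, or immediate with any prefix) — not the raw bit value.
off 0x0c: read 80 30 as little → 0x3080
  op=0x3080>>12=0x3 ⇒ add (RR)
  [11:9] rd=0 = R0
  [8:6] rs=2 = R2

R2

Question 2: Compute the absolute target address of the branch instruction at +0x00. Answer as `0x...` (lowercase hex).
0x34e8

[00] 0c 40 → 0x400c
  top 4b → 0x4 → bra [J]
  imm: (w>>0)&0xfff=0xc → $12
  target = base 0x34da + off 0x00 + 2 + imm 12 = 0x34e8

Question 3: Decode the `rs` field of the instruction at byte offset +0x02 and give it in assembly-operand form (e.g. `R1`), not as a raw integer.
off 0x02: read c0 c3 as little → 0xc3c0
  opcode bits[15:12]=0xc: lw/RR
  rd@[11:9]=0x1 ⇒ R1
  rs@[8:6]=0x7 ⇒ R7

R7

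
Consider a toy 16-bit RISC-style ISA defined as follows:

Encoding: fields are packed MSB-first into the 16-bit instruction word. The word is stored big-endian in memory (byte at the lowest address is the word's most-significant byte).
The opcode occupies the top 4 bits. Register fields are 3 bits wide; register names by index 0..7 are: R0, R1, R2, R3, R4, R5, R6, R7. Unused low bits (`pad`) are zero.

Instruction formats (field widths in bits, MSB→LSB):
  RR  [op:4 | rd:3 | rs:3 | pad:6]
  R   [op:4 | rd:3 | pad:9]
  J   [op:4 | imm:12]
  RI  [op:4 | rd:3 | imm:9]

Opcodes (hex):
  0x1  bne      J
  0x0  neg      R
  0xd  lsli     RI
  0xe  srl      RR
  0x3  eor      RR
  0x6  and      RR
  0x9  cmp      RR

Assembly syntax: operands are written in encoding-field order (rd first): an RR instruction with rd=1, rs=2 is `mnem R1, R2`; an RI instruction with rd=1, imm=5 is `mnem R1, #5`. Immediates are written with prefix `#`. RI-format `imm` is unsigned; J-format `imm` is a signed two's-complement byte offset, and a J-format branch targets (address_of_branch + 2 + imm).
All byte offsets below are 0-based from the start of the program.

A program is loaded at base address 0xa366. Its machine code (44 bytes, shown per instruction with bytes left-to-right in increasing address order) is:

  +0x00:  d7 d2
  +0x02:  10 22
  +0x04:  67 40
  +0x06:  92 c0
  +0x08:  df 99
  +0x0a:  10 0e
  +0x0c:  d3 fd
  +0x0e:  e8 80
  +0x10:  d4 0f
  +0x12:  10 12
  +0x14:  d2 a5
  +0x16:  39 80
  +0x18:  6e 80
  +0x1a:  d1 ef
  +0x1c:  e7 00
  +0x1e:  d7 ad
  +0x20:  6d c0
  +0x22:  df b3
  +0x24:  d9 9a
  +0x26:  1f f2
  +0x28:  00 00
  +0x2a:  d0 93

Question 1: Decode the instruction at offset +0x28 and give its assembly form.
neg R0

off 0x28: read 00 00 as big → 0x0000
  top 4b → 0x0 → neg [R]
  [11:9] rd=0 = R0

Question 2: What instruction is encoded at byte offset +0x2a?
lsli R0, #147

@+2a  big-endian(d0 93) = 0xd093
  opcode bits[15:12]=0xd: lsli/RI
  rd: (w>>9)&0x7=0x0 → R0
  imm: (w>>0)&0x1ff=0x93 → #147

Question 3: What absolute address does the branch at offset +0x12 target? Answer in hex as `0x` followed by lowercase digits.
[12] 10 12 → 0x1012
  top 4b → 0x1 → bne [J]
  imm: (w>>0)&0xfff=0x12 → #18
  target = base 0xa366 + off 0x12 + 2 + imm 18 = 0xa38c

0xa38c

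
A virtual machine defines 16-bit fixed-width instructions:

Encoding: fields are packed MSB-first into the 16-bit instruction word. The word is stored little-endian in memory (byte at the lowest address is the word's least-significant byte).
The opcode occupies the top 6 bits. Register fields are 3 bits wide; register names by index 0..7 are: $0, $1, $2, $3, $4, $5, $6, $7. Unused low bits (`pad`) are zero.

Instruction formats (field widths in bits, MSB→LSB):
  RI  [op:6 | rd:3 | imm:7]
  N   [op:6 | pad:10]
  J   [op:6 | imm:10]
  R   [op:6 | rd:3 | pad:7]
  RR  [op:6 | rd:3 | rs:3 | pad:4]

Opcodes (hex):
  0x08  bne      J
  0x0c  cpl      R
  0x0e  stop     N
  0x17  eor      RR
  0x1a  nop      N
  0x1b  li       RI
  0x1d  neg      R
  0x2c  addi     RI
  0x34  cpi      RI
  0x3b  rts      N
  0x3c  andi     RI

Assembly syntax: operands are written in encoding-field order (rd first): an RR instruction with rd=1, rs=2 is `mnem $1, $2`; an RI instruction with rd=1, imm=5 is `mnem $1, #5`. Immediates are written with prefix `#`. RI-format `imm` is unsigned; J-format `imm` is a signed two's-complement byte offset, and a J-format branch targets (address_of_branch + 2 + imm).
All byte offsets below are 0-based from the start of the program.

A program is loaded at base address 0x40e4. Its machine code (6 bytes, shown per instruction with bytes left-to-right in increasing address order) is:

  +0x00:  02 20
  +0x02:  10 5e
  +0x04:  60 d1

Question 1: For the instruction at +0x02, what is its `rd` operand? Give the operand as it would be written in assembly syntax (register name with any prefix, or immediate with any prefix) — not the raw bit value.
$4

+0x02: 10 5e ⇒ word 0x5e10 (little)
  op=0x5e10>>10=0x17 ⇒ eor (RR)
  [9:7] rd=4 = $4
  [6:4] rs=1 = $1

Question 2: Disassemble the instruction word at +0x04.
@+04  little-endian(60 d1) = 0xd160
  op=0xd160>>10=0x34 ⇒ cpi (RI)
  rd@[9:7]=0x2 ⇒ $2
  imm@[6:0]=0x60 ⇒ #96

cpi $2, #96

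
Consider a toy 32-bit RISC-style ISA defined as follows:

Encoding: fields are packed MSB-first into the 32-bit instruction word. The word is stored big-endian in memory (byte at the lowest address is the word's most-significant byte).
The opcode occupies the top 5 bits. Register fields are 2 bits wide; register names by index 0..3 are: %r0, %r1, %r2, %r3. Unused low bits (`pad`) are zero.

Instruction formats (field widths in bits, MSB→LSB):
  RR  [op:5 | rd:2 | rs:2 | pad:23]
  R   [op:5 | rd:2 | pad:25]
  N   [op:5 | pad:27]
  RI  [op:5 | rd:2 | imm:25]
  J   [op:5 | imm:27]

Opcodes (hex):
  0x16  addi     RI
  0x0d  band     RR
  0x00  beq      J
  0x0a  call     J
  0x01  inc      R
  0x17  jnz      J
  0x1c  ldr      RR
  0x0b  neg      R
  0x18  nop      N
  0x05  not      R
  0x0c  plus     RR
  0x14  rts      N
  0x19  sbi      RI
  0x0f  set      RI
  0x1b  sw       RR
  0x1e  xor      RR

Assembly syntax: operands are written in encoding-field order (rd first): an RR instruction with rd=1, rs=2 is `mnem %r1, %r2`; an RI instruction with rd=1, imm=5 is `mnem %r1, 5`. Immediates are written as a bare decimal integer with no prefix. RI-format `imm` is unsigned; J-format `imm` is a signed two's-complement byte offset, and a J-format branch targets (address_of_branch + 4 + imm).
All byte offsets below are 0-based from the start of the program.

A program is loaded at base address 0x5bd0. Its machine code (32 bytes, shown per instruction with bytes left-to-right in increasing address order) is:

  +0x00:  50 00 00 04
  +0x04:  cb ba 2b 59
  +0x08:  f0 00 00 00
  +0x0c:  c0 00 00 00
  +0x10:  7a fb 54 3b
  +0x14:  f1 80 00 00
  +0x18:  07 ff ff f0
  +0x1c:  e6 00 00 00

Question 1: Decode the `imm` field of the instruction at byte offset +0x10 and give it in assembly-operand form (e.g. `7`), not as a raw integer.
@+10  big-endian(7a fb 54 3b) = 0x7afb543b
  opcode bits[31:27]=0xf: set/RI
  rd@[26:25]=0x1 ⇒ %r1
  imm@[24:0]=0xfb543b ⇒ 16471099

16471099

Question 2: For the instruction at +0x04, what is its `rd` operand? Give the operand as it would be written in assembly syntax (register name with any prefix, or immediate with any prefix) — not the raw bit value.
%r1

off 0x04: read cb ba 2b 59 as big → 0xcbba2b59
  top 5b → 0x19 → sbi [RI]
  rd@[26:25]=0x1 ⇒ %r1
  imm@[24:0]=0x1ba2b59 ⇒ 28978009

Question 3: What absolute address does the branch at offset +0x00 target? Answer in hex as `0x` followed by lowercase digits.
0x5bd8

[00] 50 00 00 04 → 0x50000004
  top 5b → 0xa → call [J]
  imm@[26:0]=0x4 ⇒ 4
  target = base 0x5bd0 + off 0x00 + 4 + imm 4 = 0x5bd8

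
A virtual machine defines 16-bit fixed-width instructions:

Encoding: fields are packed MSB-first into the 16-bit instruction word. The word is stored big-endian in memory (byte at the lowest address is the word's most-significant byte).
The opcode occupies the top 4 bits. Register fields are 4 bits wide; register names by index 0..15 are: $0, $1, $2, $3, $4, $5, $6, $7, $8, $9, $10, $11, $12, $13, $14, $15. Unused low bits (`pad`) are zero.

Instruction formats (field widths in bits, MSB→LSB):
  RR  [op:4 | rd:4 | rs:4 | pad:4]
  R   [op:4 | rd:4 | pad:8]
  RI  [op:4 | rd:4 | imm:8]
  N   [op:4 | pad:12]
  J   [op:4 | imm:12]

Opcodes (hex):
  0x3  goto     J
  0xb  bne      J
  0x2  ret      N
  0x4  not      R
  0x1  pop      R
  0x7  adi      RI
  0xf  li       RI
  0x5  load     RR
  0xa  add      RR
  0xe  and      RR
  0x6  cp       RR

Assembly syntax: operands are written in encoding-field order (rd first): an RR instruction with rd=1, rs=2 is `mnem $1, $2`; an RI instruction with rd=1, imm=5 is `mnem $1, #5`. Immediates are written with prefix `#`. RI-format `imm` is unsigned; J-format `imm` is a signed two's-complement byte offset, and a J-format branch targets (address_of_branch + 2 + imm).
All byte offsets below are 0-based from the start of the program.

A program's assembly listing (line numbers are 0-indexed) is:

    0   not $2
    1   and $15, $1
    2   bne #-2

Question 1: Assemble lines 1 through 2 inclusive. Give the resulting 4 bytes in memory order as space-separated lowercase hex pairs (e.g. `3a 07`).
line 1 (and): pack op=0xe:4|rd=15:4|rs=1:4|pad=0:4 = 0xef10; big→ ef 10
line 2 (bne): pack op=0xb:4|imm=-2:12 = 0xbffe; big→ bf fe

ef 10 bf fe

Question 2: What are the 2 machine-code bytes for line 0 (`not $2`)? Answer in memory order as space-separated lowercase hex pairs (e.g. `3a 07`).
0. not fields op=0x4:4|rd=2:4|pad=0:8 → word 4200h → 42 00

42 00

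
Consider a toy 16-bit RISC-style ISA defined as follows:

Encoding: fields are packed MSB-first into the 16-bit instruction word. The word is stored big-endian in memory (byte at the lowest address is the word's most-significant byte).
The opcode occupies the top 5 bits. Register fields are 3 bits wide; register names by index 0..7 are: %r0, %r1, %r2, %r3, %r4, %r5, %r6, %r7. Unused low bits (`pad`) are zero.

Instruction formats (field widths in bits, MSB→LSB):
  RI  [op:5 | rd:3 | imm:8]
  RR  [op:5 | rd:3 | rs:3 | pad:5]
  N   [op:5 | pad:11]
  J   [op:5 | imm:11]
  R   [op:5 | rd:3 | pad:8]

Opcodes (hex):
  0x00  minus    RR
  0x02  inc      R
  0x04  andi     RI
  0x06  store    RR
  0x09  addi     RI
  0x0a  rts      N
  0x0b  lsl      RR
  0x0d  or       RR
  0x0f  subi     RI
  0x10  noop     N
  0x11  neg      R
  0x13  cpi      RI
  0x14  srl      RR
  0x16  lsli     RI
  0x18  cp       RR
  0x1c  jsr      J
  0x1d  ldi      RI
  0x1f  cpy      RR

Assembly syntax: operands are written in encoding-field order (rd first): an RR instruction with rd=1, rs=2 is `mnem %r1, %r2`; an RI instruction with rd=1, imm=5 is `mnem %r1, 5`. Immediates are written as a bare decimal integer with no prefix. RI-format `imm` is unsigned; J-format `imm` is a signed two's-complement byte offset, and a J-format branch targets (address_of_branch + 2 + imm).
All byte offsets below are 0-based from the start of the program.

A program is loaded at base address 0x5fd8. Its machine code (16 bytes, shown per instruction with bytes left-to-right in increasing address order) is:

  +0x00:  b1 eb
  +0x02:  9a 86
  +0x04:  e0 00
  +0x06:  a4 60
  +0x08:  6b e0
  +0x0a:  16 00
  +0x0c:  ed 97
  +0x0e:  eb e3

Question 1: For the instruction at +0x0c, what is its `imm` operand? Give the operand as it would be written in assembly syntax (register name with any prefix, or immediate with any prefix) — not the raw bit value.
@+0c  big-endian(ed 97) = 0xed97
  top 5b → 0x1d → ldi [RI]
  rd: (w>>8)&0x7=0x5 → %r5
  imm: (w>>0)&0xff=0x97 → 151

151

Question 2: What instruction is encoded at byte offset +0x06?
@+06  big-endian(a4 60) = 0xa460
  opcode bits[15:11]=0x14: srl/RR
  rd@[10:8]=0x4 ⇒ %r4
  rs@[7:5]=0x3 ⇒ %r3

srl %r4, %r3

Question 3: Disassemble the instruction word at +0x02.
cpi %r2, 134

off 0x02: read 9a 86 as big → 0x9a86
  top 5b → 0x13 → cpi [RI]
  rd@[10:8]=0x2 ⇒ %r2
  imm@[7:0]=0x86 ⇒ 134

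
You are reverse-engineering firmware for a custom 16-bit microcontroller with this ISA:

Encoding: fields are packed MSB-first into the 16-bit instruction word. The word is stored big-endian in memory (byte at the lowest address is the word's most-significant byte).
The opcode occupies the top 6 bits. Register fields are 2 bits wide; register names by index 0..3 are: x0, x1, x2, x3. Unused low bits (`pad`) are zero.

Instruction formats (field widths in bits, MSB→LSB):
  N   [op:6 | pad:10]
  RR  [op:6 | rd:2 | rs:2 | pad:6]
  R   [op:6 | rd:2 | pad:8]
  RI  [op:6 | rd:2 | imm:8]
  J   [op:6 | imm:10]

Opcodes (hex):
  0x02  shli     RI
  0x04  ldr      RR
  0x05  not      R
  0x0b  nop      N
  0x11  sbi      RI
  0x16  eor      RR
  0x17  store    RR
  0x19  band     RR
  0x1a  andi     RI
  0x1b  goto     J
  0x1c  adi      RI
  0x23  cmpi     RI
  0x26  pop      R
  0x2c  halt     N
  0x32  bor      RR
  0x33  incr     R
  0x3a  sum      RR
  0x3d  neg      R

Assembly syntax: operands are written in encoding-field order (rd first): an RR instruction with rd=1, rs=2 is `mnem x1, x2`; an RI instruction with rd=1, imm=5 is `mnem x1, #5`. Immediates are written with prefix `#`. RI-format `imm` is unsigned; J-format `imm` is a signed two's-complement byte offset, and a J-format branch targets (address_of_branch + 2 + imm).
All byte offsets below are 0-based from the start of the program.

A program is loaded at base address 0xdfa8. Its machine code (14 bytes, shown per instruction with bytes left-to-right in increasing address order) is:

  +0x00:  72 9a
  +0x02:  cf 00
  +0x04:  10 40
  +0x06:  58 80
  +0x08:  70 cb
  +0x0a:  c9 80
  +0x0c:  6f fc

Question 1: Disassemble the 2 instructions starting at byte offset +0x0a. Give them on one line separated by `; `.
off 0x0a: read c9 80 as big → 0xc980
  op=0xc980>>10=0x32 ⇒ bor (RR)
  [9:8] rd=1 = x1
  [7:6] rs=2 = x2
off 0x0c: read 6f fc as big → 0x6ffc
  op=0x6ffc>>10=0x1b ⇒ goto (J)
  [9:0] imm=1020 (s10→-4) = #-4

bor x1, x2; goto #-4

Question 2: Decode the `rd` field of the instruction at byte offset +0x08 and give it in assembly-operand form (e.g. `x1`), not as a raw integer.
[08] 70 cb → 0x70cb
  top 6b → 0x1c → adi [RI]
  rd@[9:8]=0x0 ⇒ x0
  imm@[7:0]=0xcb ⇒ #203

x0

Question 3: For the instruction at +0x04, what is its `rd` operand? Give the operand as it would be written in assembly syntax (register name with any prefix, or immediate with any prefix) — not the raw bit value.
x0

+0x04: 10 40 ⇒ word 0x1040 (big)
  top 6b → 0x4 → ldr [RR]
  rd: (w>>8)&0x3=0x0 → x0
  rs: (w>>6)&0x3=0x1 → x1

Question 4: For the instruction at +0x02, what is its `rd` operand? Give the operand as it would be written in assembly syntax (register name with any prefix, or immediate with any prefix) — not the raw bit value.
[02] cf 00 → 0xcf00
  opcode bits[15:10]=0x33: incr/R
  [9:8] rd=3 = x3

x3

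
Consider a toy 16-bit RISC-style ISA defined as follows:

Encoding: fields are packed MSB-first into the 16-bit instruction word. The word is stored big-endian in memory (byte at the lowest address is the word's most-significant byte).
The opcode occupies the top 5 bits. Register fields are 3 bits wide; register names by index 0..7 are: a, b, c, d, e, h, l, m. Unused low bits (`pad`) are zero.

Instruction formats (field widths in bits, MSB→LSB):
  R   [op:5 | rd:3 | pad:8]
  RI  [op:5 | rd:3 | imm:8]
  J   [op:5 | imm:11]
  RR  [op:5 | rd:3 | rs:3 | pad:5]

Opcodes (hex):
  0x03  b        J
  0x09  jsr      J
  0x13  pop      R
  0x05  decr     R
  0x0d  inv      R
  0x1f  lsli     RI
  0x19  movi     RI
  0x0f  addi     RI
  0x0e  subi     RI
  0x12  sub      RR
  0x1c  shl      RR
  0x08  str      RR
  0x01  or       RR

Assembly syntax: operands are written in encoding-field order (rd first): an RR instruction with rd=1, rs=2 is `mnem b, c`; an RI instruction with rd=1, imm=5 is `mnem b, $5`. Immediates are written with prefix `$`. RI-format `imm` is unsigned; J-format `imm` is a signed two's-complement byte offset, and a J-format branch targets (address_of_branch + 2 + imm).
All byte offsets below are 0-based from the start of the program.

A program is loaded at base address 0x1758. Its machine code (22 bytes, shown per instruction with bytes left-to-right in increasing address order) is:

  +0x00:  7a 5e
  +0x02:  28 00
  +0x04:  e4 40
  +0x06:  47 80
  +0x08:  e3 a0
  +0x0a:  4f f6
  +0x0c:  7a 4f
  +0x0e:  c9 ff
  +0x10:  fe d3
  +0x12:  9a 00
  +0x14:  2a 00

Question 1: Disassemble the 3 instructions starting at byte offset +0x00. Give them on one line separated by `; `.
@+00  big-endian(7a 5e) = 0x7a5e
  opcode bits[15:11]=0xf: addi/RI
  rd@[10:8]=0x2 ⇒ c
  imm@[7:0]=0x5e ⇒ $94
@+02  big-endian(28 00) = 0x2800
  opcode bits[15:11]=0x5: decr/R
  rd@[10:8]=0x0 ⇒ a
@+04  big-endian(e4 40) = 0xe440
  opcode bits[15:11]=0x1c: shl/RR
  rd@[10:8]=0x4 ⇒ e
  rs@[7:5]=0x2 ⇒ c

addi c, $94; decr a; shl e, c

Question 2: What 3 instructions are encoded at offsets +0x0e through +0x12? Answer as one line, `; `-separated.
+0x0e: c9 ff ⇒ word 0xc9ff (big)
  top 5b → 0x19 → movi [RI]
  rd: (w>>8)&0x7=0x1 → b
  imm: (w>>0)&0xff=0xff → $255
+0x10: fe d3 ⇒ word 0xfed3 (big)
  top 5b → 0x1f → lsli [RI]
  rd: (w>>8)&0x7=0x6 → l
  imm: (w>>0)&0xff=0xd3 → $211
+0x12: 9a 00 ⇒ word 0x9a00 (big)
  top 5b → 0x13 → pop [R]
  rd: (w>>8)&0x7=0x2 → c

movi b, $255; lsli l, $211; pop c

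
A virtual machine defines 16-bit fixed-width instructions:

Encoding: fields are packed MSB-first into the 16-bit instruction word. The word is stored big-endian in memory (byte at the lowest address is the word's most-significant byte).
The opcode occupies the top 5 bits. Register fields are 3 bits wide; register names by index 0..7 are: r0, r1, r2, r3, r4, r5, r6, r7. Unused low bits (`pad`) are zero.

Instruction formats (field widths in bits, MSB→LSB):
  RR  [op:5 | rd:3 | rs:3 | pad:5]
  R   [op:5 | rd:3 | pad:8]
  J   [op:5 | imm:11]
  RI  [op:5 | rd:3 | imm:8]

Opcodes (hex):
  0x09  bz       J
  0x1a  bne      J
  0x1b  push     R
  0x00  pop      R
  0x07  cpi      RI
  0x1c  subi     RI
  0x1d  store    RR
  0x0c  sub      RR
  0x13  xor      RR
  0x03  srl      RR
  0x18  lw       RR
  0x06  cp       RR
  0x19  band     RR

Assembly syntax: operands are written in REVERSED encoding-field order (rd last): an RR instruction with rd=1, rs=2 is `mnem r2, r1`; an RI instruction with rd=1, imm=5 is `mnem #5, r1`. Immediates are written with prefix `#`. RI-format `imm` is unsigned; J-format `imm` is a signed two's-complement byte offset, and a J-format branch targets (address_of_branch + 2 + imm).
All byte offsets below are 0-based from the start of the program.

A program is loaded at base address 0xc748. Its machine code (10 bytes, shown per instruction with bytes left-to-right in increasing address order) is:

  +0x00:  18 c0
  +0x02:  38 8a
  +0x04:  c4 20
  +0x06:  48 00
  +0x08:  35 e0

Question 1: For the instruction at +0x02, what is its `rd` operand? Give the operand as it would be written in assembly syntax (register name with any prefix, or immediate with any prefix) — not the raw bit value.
off 0x02: read 38 8a as big → 0x388a
  top 5b → 0x7 → cpi [RI]
  [10:8] rd=0 = r0
  [7:0] imm=138 = #138

r0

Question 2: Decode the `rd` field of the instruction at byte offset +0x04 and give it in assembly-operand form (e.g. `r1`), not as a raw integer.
off 0x04: read c4 20 as big → 0xc420
  op=0xc420>>11=0x18 ⇒ lw (RR)
  rd@[10:8]=0x4 ⇒ r4
  rs@[7:5]=0x1 ⇒ r1

r4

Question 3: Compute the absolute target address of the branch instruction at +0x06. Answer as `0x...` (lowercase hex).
off 0x06: read 48 00 as big → 0x4800
  opcode bits[15:11]=0x9: bz/J
  imm: (w>>0)&0x7ff=0x0 → #0
  target = base 0xc748 + off 0x06 + 2 + imm 0 = 0xc750

0xc750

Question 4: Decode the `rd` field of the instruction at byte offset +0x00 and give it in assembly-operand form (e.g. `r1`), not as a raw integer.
[00] 18 c0 → 0x18c0
  opcode bits[15:11]=0x3: srl/RR
  rd@[10:8]=0x0 ⇒ r0
  rs@[7:5]=0x6 ⇒ r6

r0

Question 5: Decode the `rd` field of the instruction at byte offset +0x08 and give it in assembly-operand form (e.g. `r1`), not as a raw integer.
[08] 35 e0 → 0x35e0
  op=0x35e0>>11=0x6 ⇒ cp (RR)
  [10:8] rd=5 = r5
  [7:5] rs=7 = r7

r5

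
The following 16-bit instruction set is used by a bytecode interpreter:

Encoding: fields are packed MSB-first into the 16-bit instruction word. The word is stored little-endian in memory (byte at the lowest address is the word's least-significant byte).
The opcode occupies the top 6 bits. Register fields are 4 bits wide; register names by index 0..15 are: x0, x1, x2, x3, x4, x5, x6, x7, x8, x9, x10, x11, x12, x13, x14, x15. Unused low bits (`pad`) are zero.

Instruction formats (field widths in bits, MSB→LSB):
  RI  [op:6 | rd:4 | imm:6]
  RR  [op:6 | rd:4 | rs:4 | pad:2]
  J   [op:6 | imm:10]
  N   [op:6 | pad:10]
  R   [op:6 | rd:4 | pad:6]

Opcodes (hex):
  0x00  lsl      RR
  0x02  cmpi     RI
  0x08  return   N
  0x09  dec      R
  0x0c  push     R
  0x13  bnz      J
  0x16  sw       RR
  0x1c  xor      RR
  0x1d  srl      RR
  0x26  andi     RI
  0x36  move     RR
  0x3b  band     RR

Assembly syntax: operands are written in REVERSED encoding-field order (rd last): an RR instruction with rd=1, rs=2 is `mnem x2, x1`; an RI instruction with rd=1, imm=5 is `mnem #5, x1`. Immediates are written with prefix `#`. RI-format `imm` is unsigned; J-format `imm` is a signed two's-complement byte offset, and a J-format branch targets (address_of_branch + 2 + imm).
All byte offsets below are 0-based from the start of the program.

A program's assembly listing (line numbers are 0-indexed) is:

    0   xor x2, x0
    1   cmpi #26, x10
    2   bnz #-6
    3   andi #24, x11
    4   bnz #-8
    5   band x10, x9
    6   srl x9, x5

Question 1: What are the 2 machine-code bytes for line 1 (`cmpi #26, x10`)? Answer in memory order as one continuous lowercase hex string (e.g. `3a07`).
1. cmpi fields op=0x2:6|rd=10:4|imm=26:6 → word 0a9ah → 9a 0a

9a0a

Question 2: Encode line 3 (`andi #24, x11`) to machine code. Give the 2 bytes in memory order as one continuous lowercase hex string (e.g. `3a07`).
3. andi fields op=0x26:6|rd=11:4|imm=24:6 → word 9ad8h → d8 9a

d89a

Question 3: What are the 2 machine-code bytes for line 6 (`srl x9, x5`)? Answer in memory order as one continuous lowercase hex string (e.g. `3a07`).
6475

6. srl fields op=0x1d:6|rd=5:4|rs=9:4|pad=0:2 → word 7564h → 64 75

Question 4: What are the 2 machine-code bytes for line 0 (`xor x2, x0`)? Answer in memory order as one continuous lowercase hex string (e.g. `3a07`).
0870

line 0 (xor): pack op=0x1c:6|rd=0:4|rs=2:4|pad=0:2 = 0x7008; little→ 08 70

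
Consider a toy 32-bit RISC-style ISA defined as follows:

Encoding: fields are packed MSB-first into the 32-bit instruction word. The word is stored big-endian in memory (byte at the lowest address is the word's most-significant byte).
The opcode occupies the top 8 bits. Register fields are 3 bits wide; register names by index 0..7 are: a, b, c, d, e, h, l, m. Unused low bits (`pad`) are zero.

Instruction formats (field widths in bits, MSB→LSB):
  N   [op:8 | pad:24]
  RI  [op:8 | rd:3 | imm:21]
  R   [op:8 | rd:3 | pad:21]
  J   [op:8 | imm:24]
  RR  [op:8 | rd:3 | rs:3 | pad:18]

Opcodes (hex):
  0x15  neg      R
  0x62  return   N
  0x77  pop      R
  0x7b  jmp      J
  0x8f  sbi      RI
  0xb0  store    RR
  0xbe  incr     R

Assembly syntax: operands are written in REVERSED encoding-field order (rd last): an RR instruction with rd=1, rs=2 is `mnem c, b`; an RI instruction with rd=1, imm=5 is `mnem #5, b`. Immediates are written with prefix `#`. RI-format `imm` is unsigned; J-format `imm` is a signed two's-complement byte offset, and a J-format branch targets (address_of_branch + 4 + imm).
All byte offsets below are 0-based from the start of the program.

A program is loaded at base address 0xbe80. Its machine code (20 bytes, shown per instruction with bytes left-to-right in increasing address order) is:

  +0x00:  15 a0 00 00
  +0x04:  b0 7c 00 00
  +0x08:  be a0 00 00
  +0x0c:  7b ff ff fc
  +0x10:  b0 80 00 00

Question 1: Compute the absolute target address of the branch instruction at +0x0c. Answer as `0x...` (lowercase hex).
0xbe8c

off 0x0c: read 7b ff ff fc as big → 0x7bfffffc
  op=0x7bfffffc>>24=0x7b ⇒ jmp (J)
  imm@[23:0]=0xfffffc (s24→-4) ⇒ #-4
  target = base 0xbe80 + off 0x0c + 4 + imm -4 = 0xbe8c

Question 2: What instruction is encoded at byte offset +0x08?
incr h

@+08  big-endian(be a0 00 00) = 0xbea00000
  op=0xbea00000>>24=0xbe ⇒ incr (R)
  rd@[23:21]=0x5 ⇒ h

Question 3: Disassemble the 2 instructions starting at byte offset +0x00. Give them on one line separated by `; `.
neg h; store m, d

off 0x00: read 15 a0 00 00 as big → 0x15a00000
  opcode bits[31:24]=0x15: neg/R
  rd@[23:21]=0x5 ⇒ h
off 0x04: read b0 7c 00 00 as big → 0xb07c0000
  opcode bits[31:24]=0xb0: store/RR
  rd@[23:21]=0x3 ⇒ d
  rs@[20:18]=0x7 ⇒ m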